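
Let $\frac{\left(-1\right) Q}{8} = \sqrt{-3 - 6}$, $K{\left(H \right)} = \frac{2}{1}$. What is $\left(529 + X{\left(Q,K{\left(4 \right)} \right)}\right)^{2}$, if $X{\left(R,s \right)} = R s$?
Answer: $277537 - 50784 i \approx 2.7754 \cdot 10^{5} - 50784.0 i$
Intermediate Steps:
$K{\left(H \right)} = 2$ ($K{\left(H \right)} = 2 \cdot 1 = 2$)
$Q = - 24 i$ ($Q = - 8 \sqrt{-3 - 6} = - 8 \sqrt{-9} = - 8 \cdot 3 i = - 24 i \approx - 24.0 i$)
$\left(529 + X{\left(Q,K{\left(4 \right)} \right)}\right)^{2} = \left(529 + - 24 i 2\right)^{2} = \left(529 - 48 i\right)^{2}$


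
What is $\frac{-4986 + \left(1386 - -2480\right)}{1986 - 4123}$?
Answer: $\frac{1120}{2137} \approx 0.5241$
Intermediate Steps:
$\frac{-4986 + \left(1386 - -2480\right)}{1986 - 4123} = \frac{-4986 + \left(1386 + 2480\right)}{-2137} = \left(-4986 + 3866\right) \left(- \frac{1}{2137}\right) = \left(-1120\right) \left(- \frac{1}{2137}\right) = \frac{1120}{2137}$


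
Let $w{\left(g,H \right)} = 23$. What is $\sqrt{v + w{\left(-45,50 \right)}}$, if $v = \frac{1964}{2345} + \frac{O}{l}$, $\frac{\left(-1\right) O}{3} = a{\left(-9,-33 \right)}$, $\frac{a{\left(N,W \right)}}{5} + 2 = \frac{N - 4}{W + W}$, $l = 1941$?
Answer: $\frac{\sqrt{239164712729658870}}{100136190} \approx 4.8838$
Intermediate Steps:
$a{\left(N,W \right)} = -10 + \frac{5 \left(-4 + N\right)}{2 W}$ ($a{\left(N,W \right)} = -10 + 5 \frac{N - 4}{W + W} = -10 + 5 \frac{-4 + N}{2 W} = -10 + \frac{5 \left(-4 + N\right)}{2 W}$)
$O = \frac{595}{22}$ ($O = - 3 \frac{5 \left(-4 - 9 - -132\right)}{2 \left(-33\right)} = - 3 \cdot \frac{5}{2} \left(- \frac{1}{33}\right) \left(-4 - 9 + 132\right) = - 3 \cdot \frac{5}{2} \left(- \frac{1}{33}\right) 119 = \left(-3\right) \left(- \frac{595}{66}\right) = \frac{595}{22} \approx 27.045$)
$v = \frac{85262003}{100136190}$ ($v = \frac{1964}{2345} + \frac{595}{22 \cdot 1941} = 1964 \cdot \frac{1}{2345} + \frac{595}{22} \cdot \frac{1}{1941} = \frac{1964}{2345} + \frac{595}{42702} = \frac{85262003}{100136190} \approx 0.85146$)
$\sqrt{v + w{\left(-45,50 \right)}} = \sqrt{\frac{85262003}{100136190} + 23} = \sqrt{\frac{2388394373}{100136190}} = \frac{\sqrt{239164712729658870}}{100136190}$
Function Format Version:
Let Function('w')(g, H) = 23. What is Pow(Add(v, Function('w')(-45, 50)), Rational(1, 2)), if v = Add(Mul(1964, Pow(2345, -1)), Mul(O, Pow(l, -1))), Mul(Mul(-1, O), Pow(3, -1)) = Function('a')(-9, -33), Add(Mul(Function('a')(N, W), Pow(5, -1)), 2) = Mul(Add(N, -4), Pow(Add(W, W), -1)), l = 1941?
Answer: Mul(Rational(1, 100136190), Pow(239164712729658870, Rational(1, 2))) ≈ 4.8838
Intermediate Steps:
Function('a')(N, W) = Add(-10, Mul(Rational(5, 2), Pow(W, -1), Add(-4, N))) (Function('a')(N, W) = Add(-10, Mul(5, Mul(Add(N, -4), Pow(Add(W, W), -1)))) = Add(-10, Mul(5, Mul(Add(-4, N), Pow(Mul(2, W), -1)))) = Add(-10, Mul(5, Mul(Add(-4, N), Mul(Rational(1, 2), Pow(W, -1))))) = Add(-10, Mul(5, Mul(Rational(1, 2), Pow(W, -1), Add(-4, N)))) = Add(-10, Mul(Rational(5, 2), Pow(W, -1), Add(-4, N))))
O = Rational(595, 22) (O = Mul(-3, Mul(Rational(5, 2), Pow(-33, -1), Add(-4, -9, Mul(-4, -33)))) = Mul(-3, Mul(Rational(5, 2), Rational(-1, 33), Add(-4, -9, 132))) = Mul(-3, Mul(Rational(5, 2), Rational(-1, 33), 119)) = Mul(-3, Rational(-595, 66)) = Rational(595, 22) ≈ 27.045)
v = Rational(85262003, 100136190) (v = Add(Mul(1964, Pow(2345, -1)), Mul(Rational(595, 22), Pow(1941, -1))) = Add(Mul(1964, Rational(1, 2345)), Mul(Rational(595, 22), Rational(1, 1941))) = Add(Rational(1964, 2345), Rational(595, 42702)) = Rational(85262003, 100136190) ≈ 0.85146)
Pow(Add(v, Function('w')(-45, 50)), Rational(1, 2)) = Pow(Add(Rational(85262003, 100136190), 23), Rational(1, 2)) = Pow(Rational(2388394373, 100136190), Rational(1, 2)) = Mul(Rational(1, 100136190), Pow(239164712729658870, Rational(1, 2)))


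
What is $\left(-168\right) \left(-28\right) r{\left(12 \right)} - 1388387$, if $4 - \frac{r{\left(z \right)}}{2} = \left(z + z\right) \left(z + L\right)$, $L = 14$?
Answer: $-7221347$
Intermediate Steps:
$r{\left(z \right)} = 8 - 4 z \left(14 + z\right)$ ($r{\left(z \right)} = 8 - 2 \left(z + z\right) \left(z + 14\right) = 8 - 2 \cdot 2 z \left(14 + z\right) = 8 - 4 z \left(14 + z\right)$)
$\left(-168\right) \left(-28\right) r{\left(12 \right)} - 1388387 = \left(-168\right) \left(-28\right) \left(8 - 672 - 4 \cdot 12^{2}\right) - 1388387 = 4704 \left(8 - 672 - 576\right) - 1388387 = 4704 \left(-1240\right) - 1388387 = -5832960 - 1388387 = -7221347$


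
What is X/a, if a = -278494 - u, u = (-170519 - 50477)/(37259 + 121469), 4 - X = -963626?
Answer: -1416250580/409301617 ≈ -3.4602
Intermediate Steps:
X = 963630 (X = 4 - 1*(-963626) = 4 + 963626 = 963630)
u = -55249/39682 (u = -220996/158728 = -220996*1/158728 = -55249/39682 ≈ -1.3923)
a = -11051143659/39682 (a = -278494 - 1*(-55249/39682) = -278494 + 55249/39682 = -11051143659/39682 ≈ -2.7849e+5)
X/a = 963630/(-11051143659/39682) = 963630*(-39682/11051143659) = -1416250580/409301617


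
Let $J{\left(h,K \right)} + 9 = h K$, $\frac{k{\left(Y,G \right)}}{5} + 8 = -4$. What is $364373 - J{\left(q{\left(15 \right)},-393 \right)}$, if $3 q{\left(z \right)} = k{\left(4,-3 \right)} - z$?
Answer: $354557$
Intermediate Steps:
$k{\left(Y,G \right)} = -60$ ($k{\left(Y,G \right)} = -40 + 5 \left(-4\right) = -40 - 20 = -60$)
$q{\left(z \right)} = -20 - \frac{z}{3}$ ($q{\left(z \right)} = \frac{-60 - z}{3} = -20 - \frac{z}{3}$)
$J{\left(h,K \right)} = -9 + K h$ ($J{\left(h,K \right)} = -9 + h K = -9 + K h$)
$364373 - J{\left(q{\left(15 \right)},-393 \right)} = 364373 - \left(-9 - 393 \left(-20 - 5\right)\right) = 364373 - \left(-9 - -9825\right) = 364373 - \left(-9 + 9825\right) = 364373 - 9816 = 354557$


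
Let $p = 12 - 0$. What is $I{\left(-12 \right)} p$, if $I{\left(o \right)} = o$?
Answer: $-144$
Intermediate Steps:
$p = 12$ ($p = 12 + 0 = 12$)
$I{\left(-12 \right)} p = \left(-12\right) 12 = -144$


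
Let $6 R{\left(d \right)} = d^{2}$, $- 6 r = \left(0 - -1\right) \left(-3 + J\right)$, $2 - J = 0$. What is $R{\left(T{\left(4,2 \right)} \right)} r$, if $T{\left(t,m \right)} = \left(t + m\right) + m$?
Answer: $\frac{16}{9} \approx 1.7778$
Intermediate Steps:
$J = 2$ ($J = 2 - 0 = 2 + 0 = 2$)
$T{\left(t,m \right)} = t + 2 m$ ($T{\left(t,m \right)} = \left(m + t\right) + m = t + 2 m$)
$r = \frac{1}{6}$ ($r = - \frac{\left(0 - -1\right) \left(-3 + 2\right)}{6} = - \frac{\left(0 + 1\right) \left(-1\right)}{6} = - \frac{1 \left(-1\right)}{6} = \left(- \frac{1}{6}\right) \left(-1\right) = \frac{1}{6} \approx 0.16667$)
$R{\left(d \right)} = \frac{d^{2}}{6}$
$R{\left(T{\left(4,2 \right)} \right)} r = \frac{\left(4 + 2 \cdot 2\right)^{2}}{6} \cdot \frac{1}{6} = \frac{\left(4 + 4\right)^{2}}{6} \cdot \frac{1}{6} = \frac{8^{2}}{6} \cdot \frac{1}{6} = \frac{1}{6} \cdot 64 \cdot \frac{1}{6} = \frac{32}{3} \cdot \frac{1}{6} = \frac{16}{9}$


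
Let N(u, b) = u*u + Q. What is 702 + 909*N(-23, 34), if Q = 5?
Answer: 486108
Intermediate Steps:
N(u, b) = 5 + u**2 (N(u, b) = u*u + 5 = u**2 + 5 = 5 + u**2)
702 + 909*N(-23, 34) = 702 + 909*(5 + (-23)**2) = 702 + 909*(5 + 529) = 702 + 909*534 = 702 + 485406 = 486108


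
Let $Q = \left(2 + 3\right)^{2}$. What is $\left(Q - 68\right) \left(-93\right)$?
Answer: $3999$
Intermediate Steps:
$Q = 25$ ($Q = 5^{2} = 25$)
$\left(Q - 68\right) \left(-93\right) = \left(25 - 68\right) \left(-93\right) = \left(-43\right) \left(-93\right) = 3999$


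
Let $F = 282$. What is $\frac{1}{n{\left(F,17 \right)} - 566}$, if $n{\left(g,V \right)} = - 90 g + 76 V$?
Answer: $- \frac{1}{24654} \approx -4.0561 \cdot 10^{-5}$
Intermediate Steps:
$\frac{1}{n{\left(F,17 \right)} - 566} = \frac{1}{\left(\left(-90\right) 282 + 76 \cdot 17\right) - 566} = \frac{1}{\left(-25380 + 1292\right) - 566} = \frac{1}{-24088 - 566} = \frac{1}{-24654} = - \frac{1}{24654}$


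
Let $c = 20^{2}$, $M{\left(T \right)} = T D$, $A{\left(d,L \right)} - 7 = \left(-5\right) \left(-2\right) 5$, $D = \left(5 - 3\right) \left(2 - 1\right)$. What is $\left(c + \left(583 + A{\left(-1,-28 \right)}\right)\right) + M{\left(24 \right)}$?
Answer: $1088$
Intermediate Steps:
$D = 2$ ($D = 2 \cdot 1 = 2$)
$A{\left(d,L \right)} = 57$ ($A{\left(d,L \right)} = 7 + \left(-5\right) \left(-2\right) 5 = 7 + 10 \cdot 5 = 7 + 50 = 57$)
$M{\left(T \right)} = 2 T$ ($M{\left(T \right)} = T 2 = 2 T$)
$c = 400$
$\left(c + \left(583 + A{\left(-1,-28 \right)}\right)\right) + M{\left(24 \right)} = \left(400 + \left(583 + 57\right)\right) + 2 \cdot 24 = \left(400 + 640\right) + 48 = 1040 + 48 = 1088$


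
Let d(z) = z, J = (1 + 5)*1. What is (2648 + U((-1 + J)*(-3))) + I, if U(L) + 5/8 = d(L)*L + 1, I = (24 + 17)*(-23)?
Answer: 15443/8 ≈ 1930.4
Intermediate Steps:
J = 6 (J = 6*1 = 6)
I = -943 (I = 41*(-23) = -943)
U(L) = 3/8 + L² (U(L) = -5/8 + (L*L + 1) = -5/8 + (L² + 1) = -5/8 + (1 + L²) = 3/8 + L²)
(2648 + U((-1 + J)*(-3))) + I = (2648 + (3/8 + ((-1 + 6)*(-3))²)) - 943 = (2648 + (3/8 + (5*(-3))²)) - 943 = (2648 + (3/8 + (-15)²)) - 943 = (2648 + (3/8 + 225)) - 943 = (2648 + 1803/8) - 943 = 22987/8 - 943 = 15443/8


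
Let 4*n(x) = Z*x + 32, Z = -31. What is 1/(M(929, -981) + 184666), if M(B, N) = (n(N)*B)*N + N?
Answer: -4/27743462867 ≈ -1.4418e-10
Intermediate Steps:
n(x) = 8 - 31*x/4 (n(x) = (-31*x + 32)/4 = (32 - 31*x)/4 = 8 - 31*x/4)
M(B, N) = N + B*N*(8 - 31*N/4) (M(B, N) = ((8 - 31*N/4)*B)*N + N = (B*(8 - 31*N/4))*N + N = B*N*(8 - 31*N/4) + N = N + B*N*(8 - 31*N/4))
1/(M(929, -981) + 184666) = 1/(-¼*(-981)*(-4 + 929*(-32 + 31*(-981))) + 184666) = 1/(-¼*(-981)*(-4 + 929*(-32 - 30411)) + 184666) = 1/(-¼*(-981)*(-4 + 929*(-30443)) + 184666) = 1/(-¼*(-981)*(-4 - 28281547) + 184666) = 1/(-¼*(-981)*(-28281551) + 184666) = 1/(-27744201531/4 + 184666) = 1/(-27743462867/4) = -4/27743462867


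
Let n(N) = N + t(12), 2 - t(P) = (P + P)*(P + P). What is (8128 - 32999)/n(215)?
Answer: 24871/359 ≈ 69.279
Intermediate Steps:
t(P) = 2 - 4*P² (t(P) = 2 - (P + P)*(P + P) = 2 - 2*P*2*P = 2 - 4*P²)
n(N) = -574 + N (n(N) = N + (2 - 4*12²) = N + (2 - 4*144) = N + (2 - 576) = N - 574 = -574 + N)
(8128 - 32999)/n(215) = (8128 - 32999)/(-574 + 215) = -24871/(-359) = -24871*(-1/359) = 24871/359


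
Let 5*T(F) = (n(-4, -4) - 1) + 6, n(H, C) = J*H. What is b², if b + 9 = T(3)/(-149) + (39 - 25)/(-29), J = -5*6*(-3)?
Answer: 1514455056/18671041 ≈ 81.113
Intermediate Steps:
J = 90 (J = -30*(-3) = 90)
n(H, C) = 90*H
T(F) = -71 (T(F) = ((90*(-4) - 1) + 6)/5 = ((-360 - 1) + 6)/5 = (-361 + 6)/5 = (⅕)*(-355) = -71)
b = -38916/4321 (b = -9 + (-71/(-149) + (39 - 25)/(-29)) = -9 + (-71*(-1/149) + 14*(-1/29)) = -9 + (71/149 - 14/29) = -9 - 27/4321 = -38916/4321 ≈ -9.0063)
b² = (-38916/4321)² = 1514455056/18671041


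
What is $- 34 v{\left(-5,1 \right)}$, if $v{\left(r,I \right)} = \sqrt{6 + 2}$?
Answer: $- 68 \sqrt{2} \approx -96.167$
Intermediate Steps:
$v{\left(r,I \right)} = 2 \sqrt{2}$ ($v{\left(r,I \right)} = \sqrt{8} = 2 \sqrt{2}$)
$- 34 v{\left(-5,1 \right)} = - 34 \cdot 2 \sqrt{2} = - 68 \sqrt{2}$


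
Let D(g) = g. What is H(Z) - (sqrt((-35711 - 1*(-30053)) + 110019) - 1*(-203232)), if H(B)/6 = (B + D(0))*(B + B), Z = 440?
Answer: 2119968 - sqrt(104361) ≈ 2.1196e+6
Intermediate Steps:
H(B) = 12*B**2 (H(B) = 6*((B + 0)*(B + B)) = 6*(B*(2*B)) = 6*(2*B**2) = 12*B**2)
H(Z) - (sqrt((-35711 - 1*(-30053)) + 110019) - 1*(-203232)) = 12*440**2 - (sqrt((-35711 - 1*(-30053)) + 110019) - 1*(-203232)) = 12*193600 - (sqrt((-35711 + 30053) + 110019) + 203232) = 2323200 - (sqrt(-5658 + 110019) + 203232) = 2323200 - (sqrt(104361) + 203232) = 2323200 - (203232 + sqrt(104361)) = 2323200 + (-203232 - sqrt(104361)) = 2119968 - sqrt(104361)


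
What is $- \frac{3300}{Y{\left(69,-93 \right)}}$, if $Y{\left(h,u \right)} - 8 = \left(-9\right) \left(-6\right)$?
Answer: $- \frac{1650}{31} \approx -53.226$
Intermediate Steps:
$Y{\left(h,u \right)} = 62$ ($Y{\left(h,u \right)} = 8 - -54 = 8 + 54 = 62$)
$- \frac{3300}{Y{\left(69,-93 \right)}} = - \frac{3300}{62} = \left(-3300\right) \frac{1}{62} = - \frac{1650}{31}$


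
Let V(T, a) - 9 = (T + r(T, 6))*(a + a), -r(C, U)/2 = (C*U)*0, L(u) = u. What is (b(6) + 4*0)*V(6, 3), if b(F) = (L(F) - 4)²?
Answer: 180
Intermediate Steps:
r(C, U) = 0 (r(C, U) = -2*C*U*0 = -2*0 = 0)
b(F) = (-4 + F)² (b(F) = (F - 4)² = (-4 + F)²)
V(T, a) = 9 + 2*T*a (V(T, a) = 9 + (T + 0)*(a + a) = 9 + T*(2*a) = 9 + 2*T*a)
(b(6) + 4*0)*V(6, 3) = ((-4 + 6)² + 4*0)*(9 + 2*6*3) = (2² + 0)*(9 + 36) = (4 + 0)*45 = 4*45 = 180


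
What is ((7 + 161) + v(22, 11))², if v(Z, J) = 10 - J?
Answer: 27889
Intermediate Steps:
((7 + 161) + v(22, 11))² = ((7 + 161) + (10 - 1*11))² = (168 + (10 - 11))² = (168 - 1)² = 167² = 27889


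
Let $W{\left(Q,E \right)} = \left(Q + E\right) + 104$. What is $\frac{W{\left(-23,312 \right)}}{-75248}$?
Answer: $- \frac{393}{75248} \approx -0.0052227$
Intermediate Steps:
$W{\left(Q,E \right)} = 104 + E + Q$ ($W{\left(Q,E \right)} = \left(E + Q\right) + 104 = 104 + E + Q$)
$\frac{W{\left(-23,312 \right)}}{-75248} = \frac{104 + 312 - 23}{-75248} = 393 \left(- \frac{1}{75248}\right) = - \frac{393}{75248}$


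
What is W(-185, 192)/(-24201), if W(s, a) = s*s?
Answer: -34225/24201 ≈ -1.4142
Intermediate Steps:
W(s, a) = s**2
W(-185, 192)/(-24201) = (-185)**2/(-24201) = 34225*(-1/24201) = -34225/24201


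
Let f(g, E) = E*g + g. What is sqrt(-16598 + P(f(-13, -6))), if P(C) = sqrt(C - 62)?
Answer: sqrt(-16598 + sqrt(3)) ≈ 128.83*I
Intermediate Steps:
f(g, E) = g + E*g
P(C) = sqrt(-62 + C)
sqrt(-16598 + P(f(-13, -6))) = sqrt(-16598 + sqrt(-62 - 13*(1 - 6))) = sqrt(-16598 + sqrt(-62 - 13*(-5))) = sqrt(-16598 + sqrt(-62 + 65)) = sqrt(-16598 + sqrt(3))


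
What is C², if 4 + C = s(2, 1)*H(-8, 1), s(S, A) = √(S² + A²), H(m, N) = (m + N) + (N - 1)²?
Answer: 261 + 56*√5 ≈ 386.22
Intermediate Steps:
H(m, N) = N + m + (-1 + N)² (H(m, N) = (N + m) + (-1 + N)² = N + m + (-1 + N)²)
s(S, A) = √(A² + S²)
C = -4 - 7*√5 (C = -4 + √(1² + 2²)*(1 - 8 + (-1 + 1)²) = -4 + √(1 + 4)*(1 - 8 + 0²) = -4 + √5*(1 - 8 + 0) = -4 + √5*(-7) = -4 - 7*√5 ≈ -19.652)
C² = (-4 - 7*√5)²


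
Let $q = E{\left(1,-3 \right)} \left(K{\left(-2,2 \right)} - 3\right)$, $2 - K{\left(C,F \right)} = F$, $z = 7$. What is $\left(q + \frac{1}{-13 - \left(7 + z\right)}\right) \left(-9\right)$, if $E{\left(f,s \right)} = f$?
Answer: $\frac{82}{3} \approx 27.333$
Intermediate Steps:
$K{\left(C,F \right)} = 2 - F$
$q = -3$ ($q = 1 \left(\left(2 - 2\right) - 3\right) = 1 \left(0 - 3\right) = 1 \left(-3\right) = -3$)
$\left(q + \frac{1}{-13 - \left(7 + z\right)}\right) \left(-9\right) = \left(-3 + \frac{1}{-13 - 14}\right) \left(-9\right) = \left(-3 + \frac{1}{-27}\right) \left(-9\right) = \left(-3 - \frac{1}{27}\right) \left(-9\right) = \left(- \frac{82}{27}\right) \left(-9\right) = \frac{82}{3}$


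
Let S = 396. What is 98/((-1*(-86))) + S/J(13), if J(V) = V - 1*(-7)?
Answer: 4502/215 ≈ 20.940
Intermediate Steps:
J(V) = 7 + V (J(V) = V + 7 = 7 + V)
98/((-1*(-86))) + S/J(13) = 98/((-1*(-86))) + 396/(7 + 13) = 98/86 + 396/20 = 98*(1/86) + 396*(1/20) = 49/43 + 99/5 = 4502/215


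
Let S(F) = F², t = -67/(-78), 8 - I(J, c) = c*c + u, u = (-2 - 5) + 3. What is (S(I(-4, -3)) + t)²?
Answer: 591361/6084 ≈ 97.199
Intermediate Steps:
u = -4 (u = -7 + 3 = -4)
I(J, c) = 12 - c² (I(J, c) = 8 - (c*c - 4) = 8 - (c² - 4) = 8 - (-4 + c²) = 8 + (4 - c²) = 12 - c²)
t = 67/78 (t = -67*(-1/78) = 67/78 ≈ 0.85897)
(S(I(-4, -3)) + t)² = ((12 - 1*(-3)²)² + 67/78)² = ((12 - 1*9)² + 67/78)² = ((12 - 9)² + 67/78)² = (3² + 67/78)² = (9 + 67/78)² = (769/78)² = 591361/6084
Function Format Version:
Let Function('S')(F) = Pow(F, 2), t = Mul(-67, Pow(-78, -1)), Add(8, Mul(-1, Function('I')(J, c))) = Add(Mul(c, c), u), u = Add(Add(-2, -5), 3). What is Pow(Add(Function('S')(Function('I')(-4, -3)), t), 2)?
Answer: Rational(591361, 6084) ≈ 97.199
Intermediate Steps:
u = -4 (u = Add(-7, 3) = -4)
Function('I')(J, c) = Add(12, Mul(-1, Pow(c, 2))) (Function('I')(J, c) = Add(8, Mul(-1, Add(Mul(c, c), -4))) = Add(8, Mul(-1, Add(Pow(c, 2), -4))) = Add(8, Mul(-1, Add(-4, Pow(c, 2)))) = Add(8, Add(4, Mul(-1, Pow(c, 2)))) = Add(12, Mul(-1, Pow(c, 2))))
t = Rational(67, 78) (t = Mul(-67, Rational(-1, 78)) = Rational(67, 78) ≈ 0.85897)
Pow(Add(Function('S')(Function('I')(-4, -3)), t), 2) = Pow(Add(Pow(Add(12, Mul(-1, Pow(-3, 2))), 2), Rational(67, 78)), 2) = Pow(Add(Pow(Add(12, Mul(-1, 9)), 2), Rational(67, 78)), 2) = Pow(Add(Pow(Add(12, -9), 2), Rational(67, 78)), 2) = Pow(Add(Pow(3, 2), Rational(67, 78)), 2) = Pow(Add(9, Rational(67, 78)), 2) = Pow(Rational(769, 78), 2) = Rational(591361, 6084)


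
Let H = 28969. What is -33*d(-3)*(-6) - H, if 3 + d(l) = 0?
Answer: -29563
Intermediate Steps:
d(l) = -3 (d(l) = -3 + 0 = -3)
-33*d(-3)*(-6) - H = -33*(-3)*(-6) - 1*28969 = 99*(-6) - 28969 = -594 - 28969 = -29563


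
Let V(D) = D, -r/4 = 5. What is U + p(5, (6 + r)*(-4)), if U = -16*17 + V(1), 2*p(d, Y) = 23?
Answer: -519/2 ≈ -259.50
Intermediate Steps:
r = -20 (r = -4*5 = -20)
p(d, Y) = 23/2 (p(d, Y) = (½)*23 = 23/2)
U = -271 (U = -16*17 + 1 = -272 + 1 = -271)
U + p(5, (6 + r)*(-4)) = -271 + 23/2 = -519/2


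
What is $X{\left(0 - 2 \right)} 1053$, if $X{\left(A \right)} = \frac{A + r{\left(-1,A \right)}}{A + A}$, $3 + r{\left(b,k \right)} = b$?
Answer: $\frac{3159}{2} \approx 1579.5$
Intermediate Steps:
$r{\left(b,k \right)} = -3 + b$
$X{\left(A \right)} = \frac{-4 + A}{2 A}$ ($X{\left(A \right)} = \frac{A - 4}{A + A} = \frac{A - 4}{2 A} = \left(-4 + A\right) \frac{1}{2 A} = \frac{-4 + A}{2 A}$)
$X{\left(0 - 2 \right)} 1053 = \frac{-4 + \left(0 - 2\right)}{2 \left(0 - 2\right)} 1053 = \frac{-4 - 2}{2 \left(-2\right)} 1053 = \frac{1}{2} \left(- \frac{1}{2}\right) \left(-6\right) 1053 = \frac{3}{2} \cdot 1053 = \frac{3159}{2}$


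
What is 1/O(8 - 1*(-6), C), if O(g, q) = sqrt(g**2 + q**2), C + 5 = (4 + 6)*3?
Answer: sqrt(821)/821 ≈ 0.034900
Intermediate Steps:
C = 25 (C = -5 + (4 + 6)*3 = -5 + 10*3 = -5 + 30 = 25)
1/O(8 - 1*(-6), C) = 1/(sqrt((8 - 1*(-6))**2 + 25**2)) = 1/(sqrt((8 + 6)**2 + 625)) = 1/(sqrt(14**2 + 625)) = 1/(sqrt(196 + 625)) = 1/(sqrt(821)) = sqrt(821)/821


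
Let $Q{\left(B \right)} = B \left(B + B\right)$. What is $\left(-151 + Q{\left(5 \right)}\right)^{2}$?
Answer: $10201$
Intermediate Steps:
$Q{\left(B \right)} = 2 B^{2}$ ($Q{\left(B \right)} = B 2 B = 2 B^{2}$)
$\left(-151 + Q{\left(5 \right)}\right)^{2} = \left(-151 + 2 \cdot 5^{2}\right)^{2} = \left(-151 + 2 \cdot 25\right)^{2} = \left(-151 + 50\right)^{2} = \left(-101\right)^{2} = 10201$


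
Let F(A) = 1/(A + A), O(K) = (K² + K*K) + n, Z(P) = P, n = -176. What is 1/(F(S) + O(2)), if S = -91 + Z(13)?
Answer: -156/26209 ≈ -0.0059522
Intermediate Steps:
O(K) = -176 + 2*K² (O(K) = (K² + K*K) - 176 = (K² + K²) - 176 = 2*K² - 176 = -176 + 2*K²)
S = -78 (S = -91 + 13 = -78)
F(A) = 1/(2*A)
1/(F(S) + O(2)) = 1/((½)/(-78) + (-176 + 2*2²)) = 1/((½)*(-1/78) + (-176 + 2*4)) = 1/(-1/156 + (-176 + 8)) = 1/(-1/156 - 168) = 1/(-26209/156) = -156/26209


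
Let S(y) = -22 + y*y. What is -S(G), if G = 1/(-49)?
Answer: 52821/2401 ≈ 22.000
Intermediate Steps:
G = -1/49 ≈ -0.020408
S(y) = -22 + y**2
-S(G) = -(-22 + (-1/49)**2) = -(-22 + 1/2401) = -1*(-52821/2401) = 52821/2401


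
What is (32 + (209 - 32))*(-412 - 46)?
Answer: -95722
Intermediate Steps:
(32 + (209 - 32))*(-412 - 46) = (32 + 177)*(-458) = 209*(-458) = -95722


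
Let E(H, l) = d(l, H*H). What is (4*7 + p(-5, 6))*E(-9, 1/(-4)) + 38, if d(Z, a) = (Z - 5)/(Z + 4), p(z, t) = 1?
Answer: -13/5 ≈ -2.6000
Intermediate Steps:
d(Z, a) = (-5 + Z)/(4 + Z)
E(H, l) = (-5 + l)/(4 + l)
(4*7 + p(-5, 6))*E(-9, 1/(-4)) + 38 = (4*7 + 1)*((-5 + 1/(-4))/(4 + 1/(-4))) + 38 = (28 + 1)*((-5 - ¼)/(4 - ¼)) + 38 = 29*(-21/4/(15/4)) + 38 = 29*((4/15)*(-21/4)) + 38 = 29*(-7/5) + 38 = -203/5 + 38 = -13/5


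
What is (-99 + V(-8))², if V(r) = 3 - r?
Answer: 7744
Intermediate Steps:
(-99 + V(-8))² = (-99 + (3 - 1*(-8)))² = (-99 + (3 + 8))² = (-99 + 11)² = (-88)² = 7744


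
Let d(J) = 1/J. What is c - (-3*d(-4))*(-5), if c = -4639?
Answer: -18541/4 ≈ -4635.3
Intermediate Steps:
c - (-3*d(-4))*(-5) = -4639 - (-3/(-4))*(-5) = -4639 - (-3*(-¼))*(-5) = -4639 - 3*(-5)/4 = -4639 - 1*(-15/4) = -4639 + 15/4 = -18541/4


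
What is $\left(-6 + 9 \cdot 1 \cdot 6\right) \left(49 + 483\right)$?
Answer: $25536$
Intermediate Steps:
$\left(-6 + 9 \cdot 1 \cdot 6\right) \left(49 + 483\right) = \left(-6 + 9 \cdot 6\right) 532 = \left(-6 + 54\right) 532 = 48 \cdot 532 = 25536$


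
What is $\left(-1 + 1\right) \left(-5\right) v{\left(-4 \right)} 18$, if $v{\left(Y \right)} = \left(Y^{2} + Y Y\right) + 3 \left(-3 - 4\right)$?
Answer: $0$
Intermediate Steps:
$v{\left(Y \right)} = -21 + 2 Y^{2}$ ($v{\left(Y \right)} = \left(Y^{2} + Y^{2}\right) + 3 \left(-7\right) = 2 Y^{2} - 21 = -21 + 2 Y^{2}$)
$\left(-1 + 1\right) \left(-5\right) v{\left(-4 \right)} 18 = \left(-1 + 1\right) \left(-5\right) \left(-21 + 2 \left(-4\right)^{2}\right) 18 = 0 \left(-5\right) \left(-21 + 2 \cdot 16\right) 18 = 0 \left(-21 + 32\right) 18 = 0 \cdot 11 \cdot 18 = 0 \cdot 18 = 0$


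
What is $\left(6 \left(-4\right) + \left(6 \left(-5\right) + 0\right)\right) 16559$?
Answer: $-894186$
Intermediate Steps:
$\left(6 \left(-4\right) + \left(6 \left(-5\right) + 0\right)\right) 16559 = \left(-24 + \left(-30 + 0\right)\right) 16559 = \left(-24 - 30\right) 16559 = \left(-54\right) 16559 = -894186$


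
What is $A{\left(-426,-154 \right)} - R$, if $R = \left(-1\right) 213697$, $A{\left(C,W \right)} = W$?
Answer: $213543$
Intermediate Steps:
$R = -213697$
$A{\left(-426,-154 \right)} - R = -154 - -213697 = -154 + 213697 = 213543$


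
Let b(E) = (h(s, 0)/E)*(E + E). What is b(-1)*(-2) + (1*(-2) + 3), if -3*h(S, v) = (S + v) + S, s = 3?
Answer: 9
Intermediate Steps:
h(S, v) = -2*S/3 - v/3 (h(S, v) = -((S + v) + S)/3 = -(v + 2*S)/3 = -2*S/3 - v/3)
b(E) = -4 (b(E) = ((-⅔*3 - ⅓*0)/E)*(E + E) = ((-2 + 0)/E)*(2*E) = (-2/E)*(2*E) = -4)
b(-1)*(-2) + (1*(-2) + 3) = -4*(-2) + (1*(-2) + 3) = 8 + (-2 + 3) = 8 + 1 = 9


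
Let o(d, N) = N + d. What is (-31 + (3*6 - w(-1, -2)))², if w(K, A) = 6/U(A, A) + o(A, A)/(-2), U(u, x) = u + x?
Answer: 729/4 ≈ 182.25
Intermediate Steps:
w(K, A) = -A + 3/A (w(K, A) = 6/(A + A) + (A + A)/(-2) = 6/((2*A)) + (2*A)*(-½) = 6*(1/(2*A)) - A = 3/A - A = -A + 3/A)
(-31 + (3*6 - w(-1, -2)))² = (-31 + (3*6 - (-1*(-2) + 3/(-2))))² = (-31 + (18 - (2 + 3*(-½))))² = (-31 + (18 - (2 - 3/2)))² = (-31 + (18 - 1*½))² = (-31 + (18 - ½))² = (-31 + 35/2)² = (-27/2)² = 729/4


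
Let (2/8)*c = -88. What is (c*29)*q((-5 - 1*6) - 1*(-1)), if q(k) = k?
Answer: 102080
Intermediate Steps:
c = -352 (c = 4*(-88) = -352)
(c*29)*q((-5 - 1*6) - 1*(-1)) = (-352*29)*((-5 - 1*6) - 1*(-1)) = -10208*((-5 - 6) + 1) = -10208*(-11 + 1) = -10208*(-10) = 102080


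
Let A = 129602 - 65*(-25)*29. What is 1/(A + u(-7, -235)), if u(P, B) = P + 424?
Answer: 1/177144 ≈ 5.6451e-6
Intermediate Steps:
u(P, B) = 424 + P
A = 176727 (A = 129602 - (-1625)*29 = 129602 - 1*(-47125) = 129602 + 47125 = 176727)
1/(A + u(-7, -235)) = 1/(176727 + (424 - 7)) = 1/(176727 + 417) = 1/177144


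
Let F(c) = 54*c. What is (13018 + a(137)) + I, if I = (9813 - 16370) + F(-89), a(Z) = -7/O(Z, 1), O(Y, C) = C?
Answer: 1648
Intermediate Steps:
a(Z) = -7 (a(Z) = -7/1 = -7*1 = -7)
I = -11363 (I = (9813 - 16370) + 54*(-89) = -6557 - 4806 = -11363)
(13018 + a(137)) + I = (13018 - 7) - 11363 = 13011 - 11363 = 1648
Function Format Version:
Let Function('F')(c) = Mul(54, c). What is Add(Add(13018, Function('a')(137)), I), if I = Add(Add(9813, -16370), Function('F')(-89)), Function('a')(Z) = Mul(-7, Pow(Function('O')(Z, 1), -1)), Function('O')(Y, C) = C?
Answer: 1648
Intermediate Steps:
Function('a')(Z) = -7 (Function('a')(Z) = Mul(-7, Pow(1, -1)) = Mul(-7, 1) = -7)
I = -11363 (I = Add(Add(9813, -16370), Mul(54, -89)) = Add(-6557, -4806) = -11363)
Add(Add(13018, Function('a')(137)), I) = Add(Add(13018, -7), -11363) = Add(13011, -11363) = 1648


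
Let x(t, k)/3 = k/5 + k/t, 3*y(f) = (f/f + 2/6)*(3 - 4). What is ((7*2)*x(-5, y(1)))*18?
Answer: 0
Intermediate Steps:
y(f) = -4/9 (y(f) = ((f/f + 2/6)*(3 - 4))/3 = ((1 + 2*(⅙))*(-1))/3 = ((1 + ⅓)*(-1))/3 = ((4/3)*(-1))/3 = (⅓)*(-4/3) = -4/9)
x(t, k) = 3*k/5 + 3*k/t (x(t, k) = 3*(k/5 + k/t) = 3*k/5 + 3*k/t)
((7*2)*x(-5, y(1)))*18 = ((7*2)*((⅗)*(-4/9)*(5 - 5)/(-5)))*18 = (14*((⅗)*(-4/9)*(-⅕)*0))*18 = (14*0)*18 = 0*18 = 0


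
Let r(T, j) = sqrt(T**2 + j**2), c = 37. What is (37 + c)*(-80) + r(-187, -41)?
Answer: -5920 + 5*sqrt(1466) ≈ -5728.6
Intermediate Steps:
(37 + c)*(-80) + r(-187, -41) = (37 + 37)*(-80) + sqrt((-187)**2 + (-41)**2) = 74*(-80) + sqrt(34969 + 1681) = -5920 + sqrt(36650) = -5920 + 5*sqrt(1466)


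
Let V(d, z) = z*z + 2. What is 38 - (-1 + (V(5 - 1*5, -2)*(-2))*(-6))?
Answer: -33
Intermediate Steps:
V(d, z) = 2 + z² (V(d, z) = z² + 2 = 2 + z²)
38 - (-1 + (V(5 - 1*5, -2)*(-2))*(-6)) = 38 - (-1 + ((2 + (-2)²)*(-2))*(-6)) = 38 - (-1 + ((2 + 4)*(-2))*(-6)) = 38 - (-1 + (6*(-2))*(-6)) = 38 - (-1 - 12*(-6)) = 38 - (-1 + 72) = 38 - 1*71 = 38 - 71 = -33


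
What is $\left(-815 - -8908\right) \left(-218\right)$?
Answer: $-1764274$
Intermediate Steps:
$\left(-815 - -8908\right) \left(-218\right) = \left(-815 + 8908\right) \left(-218\right) = 8093 \left(-218\right) = -1764274$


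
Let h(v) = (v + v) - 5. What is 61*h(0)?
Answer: -305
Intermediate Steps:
h(v) = -5 + 2*v (h(v) = 2*v - 5 = -5 + 2*v)
61*h(0) = 61*(-5 + 2*0) = 61*(-5 + 0) = 61*(-5) = -305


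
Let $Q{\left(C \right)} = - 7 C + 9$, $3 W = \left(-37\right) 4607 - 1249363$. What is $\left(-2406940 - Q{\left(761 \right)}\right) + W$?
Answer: $-2874896$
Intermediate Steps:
$W = -473274$ ($W = \frac{\left(-37\right) 4607 - 1249363}{3} = \frac{-170459 - 1249363}{3} = \frac{1}{3} \left(-1419822\right) = -473274$)
$Q{\left(C \right)} = 9 - 7 C$
$\left(-2406940 - Q{\left(761 \right)}\right) + W = \left(-2406940 - \left(9 - 5327\right)\right) - 473274 = \left(-2406940 - -5318\right) - 473274 = \left(-2406940 + 5318\right) - 473274 = -2401622 - 473274 = -2874896$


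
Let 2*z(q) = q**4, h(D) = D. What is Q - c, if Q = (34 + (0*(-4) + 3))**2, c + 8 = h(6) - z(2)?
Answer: 1379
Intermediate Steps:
z(q) = q**4/2
c = -10 (c = -8 + (6 - 2**4/2) = -8 + (6 - 16/2) = -8 + (6 - 1*8) = -8 + (6 - 8) = -8 - 2 = -10)
Q = 1369 (Q = (34 + (0 + 3))**2 = (34 + 3)**2 = 37**2 = 1369)
Q - c = 1369 - 1*(-10) = 1369 + 10 = 1379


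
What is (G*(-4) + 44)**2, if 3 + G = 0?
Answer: 3136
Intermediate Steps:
G = -3 (G = -3 + 0 = -3)
(G*(-4) + 44)**2 = (-3*(-4) + 44)**2 = (12 + 44)**2 = 56**2 = 3136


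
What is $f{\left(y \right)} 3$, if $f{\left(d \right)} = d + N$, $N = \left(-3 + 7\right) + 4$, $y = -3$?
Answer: $15$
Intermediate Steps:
$N = 8$ ($N = 4 + 4 = 8$)
$f{\left(d \right)} = 8 + d$ ($f{\left(d \right)} = d + 8 = 8 + d$)
$f{\left(y \right)} 3 = \left(8 - 3\right) 3 = 5 \cdot 3 = 15$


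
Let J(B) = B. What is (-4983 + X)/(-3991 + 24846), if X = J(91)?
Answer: -4892/20855 ≈ -0.23457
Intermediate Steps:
X = 91
(-4983 + X)/(-3991 + 24846) = (-4983 + 91)/(-3991 + 24846) = -4892/20855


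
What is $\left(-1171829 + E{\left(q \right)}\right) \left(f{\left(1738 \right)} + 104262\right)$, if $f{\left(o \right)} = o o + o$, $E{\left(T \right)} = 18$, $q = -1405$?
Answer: $-3663835832284$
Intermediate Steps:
$f{\left(o \right)} = o + o^{2}$ ($f{\left(o \right)} = o^{2} + o = o + o^{2}$)
$\left(-1171829 + E{\left(q \right)}\right) \left(f{\left(1738 \right)} + 104262\right) = \left(-1171829 + 18\right) \left(1738 \left(1 + 1738\right) + 104262\right) = - 1171811 \left(1738 \cdot 1739 + 104262\right) = - 1171811 \left(3022382 + 104262\right) = \left(-1171811\right) 3126644 = -3663835832284$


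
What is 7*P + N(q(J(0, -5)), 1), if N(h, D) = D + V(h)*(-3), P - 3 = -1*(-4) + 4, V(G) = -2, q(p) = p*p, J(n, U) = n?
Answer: 84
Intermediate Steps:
q(p) = p²
P = 11 (P = 3 + (-1*(-4) + 4) = 3 + (4 + 4) = 3 + 8 = 11)
N(h, D) = 6 + D (N(h, D) = D - 2*(-3) = D + 6 = 6 + D)
7*P + N(q(J(0, -5)), 1) = 7*11 + (6 + 1) = 77 + 7 = 84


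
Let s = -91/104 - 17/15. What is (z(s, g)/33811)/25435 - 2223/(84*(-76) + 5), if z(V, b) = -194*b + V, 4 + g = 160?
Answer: 229385839702541/658299622261800 ≈ 0.34845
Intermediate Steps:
s = -241/120 (s = -91*1/104 - 17*1/15 = -7/8 - 17/15 = -241/120 ≈ -2.0083)
g = 156 (g = -4 + 160 = 156)
z(V, b) = V - 194*b
(z(s, g)/33811)/25435 - 2223/(84*(-76) + 5) = ((-241/120 - 194*156)/33811)/25435 - 2223/(84*(-76) + 5) = ((-241/120 - 30264)*(1/33811))*(1/25435) - 2223/(-6384 + 5) = -3631921/120*1/33811*(1/25435) - 2223/(-6379) = -3631921/4057320*1/25435 - 2223*(-1/6379) = -3631921/103197934200 + 2223/6379 = 229385839702541/658299622261800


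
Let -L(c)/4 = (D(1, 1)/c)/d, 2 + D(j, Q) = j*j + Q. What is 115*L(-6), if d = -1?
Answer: 0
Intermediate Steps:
D(j, Q) = -2 + Q + j**2 (D(j, Q) = -2 + (j*j + Q) = -2 + (j**2 + Q) = -2 + (Q + j**2) = -2 + Q + j**2)
L(c) = 0 (L(c) = -4*(-2 + 1 + 1**2)/c/(-1) = -4*(-2 + 1 + 1)/c*(-1) = -4*0/c*(-1) = -0*(-1) = -4*0 = 0)
115*L(-6) = 115*0 = 0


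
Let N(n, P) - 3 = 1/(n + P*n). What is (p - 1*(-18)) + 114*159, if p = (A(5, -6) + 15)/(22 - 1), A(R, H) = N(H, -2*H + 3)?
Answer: 36580031/2016 ≈ 18145.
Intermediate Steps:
N(n, P) = 3 + 1/(n + P*n)
A(R, H) = (1 + 3*H + 3*H*(3 - 2*H))/(H*(4 - 2*H)) (A(R, H) = (1 + 3*H + 3*(-2*H + 3)*H)/(H*(1 + (-2*H + 3))) = (1 + 3*H + 3*(3 - 2*H)*H)/(H*(1 + (3 - 2*H))) = (1 + 3*H + 3*H*(3 - 2*H))/(H*(4 - 2*H)))
p = 1727/2016 (p = ((1/2)*(-1 - 12*(-6) + 6*(-6)**2)/(-6*(-2 - 6)) + 15)/(22 - 1) = ((1/2)*(-1/6)*(-1 + 72 + 6*36)/(-8) + 15)/21 = ((1/2)*(-1/6)*(-1/8)*(-1 + 72 + 216) + 15)*(1/21) = ((1/2)*(-1/6)*(-1/8)*287 + 15)*(1/21) = (287/96 + 15)*(1/21) = (1727/96)*(1/21) = 1727/2016 ≈ 0.85665)
(p - 1*(-18)) + 114*159 = (1727/2016 - 1*(-18)) + 114*159 = (1727/2016 + 18) + 18126 = 38015/2016 + 18126 = 36580031/2016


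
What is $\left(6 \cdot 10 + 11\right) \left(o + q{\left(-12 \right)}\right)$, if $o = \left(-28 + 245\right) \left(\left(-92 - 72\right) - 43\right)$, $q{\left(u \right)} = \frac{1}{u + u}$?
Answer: $- \frac{76542047}{24} \approx -3.1893 \cdot 10^{6}$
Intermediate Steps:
$q{\left(u \right)} = \frac{1}{2 u}$
$o = -44919$ ($o = 217 \left(\left(-92 - 72\right) - 43\right) = 217 \left(-164 - 43\right) = 217 \left(-207\right) = -44919$)
$\left(6 \cdot 10 + 11\right) \left(o + q{\left(-12 \right)}\right) = \left(6 \cdot 10 + 11\right) \left(-44919 + \frac{1}{2 \left(-12\right)}\right) = \left(60 + 11\right) \left(-44919 + \frac{1}{2} \left(- \frac{1}{12}\right)\right) = 71 \left(-44919 - \frac{1}{24}\right) = 71 \left(- \frac{1078057}{24}\right) = - \frac{76542047}{24}$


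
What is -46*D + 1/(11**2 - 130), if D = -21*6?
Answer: 52163/9 ≈ 5795.9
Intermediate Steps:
D = -126
-46*D + 1/(11**2 - 130) = -46*(-126) + 1/(11**2 - 130) = 5796 + 1/(121 - 130) = 5796 + 1/(-9) = 5796 - 1/9 = 52163/9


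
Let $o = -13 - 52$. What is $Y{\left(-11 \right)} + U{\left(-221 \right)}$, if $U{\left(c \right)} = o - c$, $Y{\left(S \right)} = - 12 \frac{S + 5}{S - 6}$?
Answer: $\frac{2580}{17} \approx 151.76$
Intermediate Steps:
$o = -65$
$Y{\left(S \right)} = - \frac{12 \left(5 + S\right)}{-6 + S}$ ($Y{\left(S \right)} = - 12 \frac{5 + S}{-6 + S} = - \frac{12 \left(5 + S\right)}{-6 + S}$)
$U{\left(c \right)} = -65 - c$
$Y{\left(-11 \right)} + U{\left(-221 \right)} = \frac{12 \left(-5 - -11\right)}{-6 - 11} - -156 = \frac{12 \left(-5 + 11\right)}{-17} + \left(-65 + 221\right) = 12 \left(- \frac{1}{17}\right) 6 + 156 = - \frac{72}{17} + 156 = \frac{2580}{17}$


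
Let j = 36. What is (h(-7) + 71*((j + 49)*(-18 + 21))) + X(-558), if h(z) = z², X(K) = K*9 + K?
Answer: 12574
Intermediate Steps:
X(K) = 10*K (X(K) = 9*K + K = 10*K)
(h(-7) + 71*((j + 49)*(-18 + 21))) + X(-558) = ((-7)² + 71*((36 + 49)*(-18 + 21))) + 10*(-558) = (49 + 71*(85*3)) - 5580 = (49 + 71*255) - 5580 = (49 + 18105) - 5580 = 18154 - 5580 = 12574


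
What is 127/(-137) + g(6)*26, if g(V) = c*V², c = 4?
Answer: 512801/137 ≈ 3743.1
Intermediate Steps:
g(V) = 4*V²
127/(-137) + g(6)*26 = 127/(-137) + (4*6²)*26 = 127*(-1/137) + (4*36)*26 = -127/137 + 144*26 = -127/137 + 3744 = 512801/137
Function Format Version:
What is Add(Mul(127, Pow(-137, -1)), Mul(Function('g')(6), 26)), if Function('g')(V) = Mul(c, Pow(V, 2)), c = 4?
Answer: Rational(512801, 137) ≈ 3743.1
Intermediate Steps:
Function('g')(V) = Mul(4, Pow(V, 2))
Add(Mul(127, Pow(-137, -1)), Mul(Function('g')(6), 26)) = Add(Mul(127, Pow(-137, -1)), Mul(Mul(4, Pow(6, 2)), 26)) = Add(Mul(127, Rational(-1, 137)), Mul(Mul(4, 36), 26)) = Add(Rational(-127, 137), Mul(144, 26)) = Add(Rational(-127, 137), 3744) = Rational(512801, 137)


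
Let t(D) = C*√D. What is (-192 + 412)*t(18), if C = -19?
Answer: -12540*√2 ≈ -17734.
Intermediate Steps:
t(D) = -19*√D
(-192 + 412)*t(18) = (-192 + 412)*(-57*√2) = 220*(-57*√2) = -12540*√2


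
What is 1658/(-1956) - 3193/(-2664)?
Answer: 152383/434232 ≈ 0.35093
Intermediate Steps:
1658/(-1956) - 3193/(-2664) = 1658*(-1/1956) - 3193*(-1/2664) = -829/978 + 3193/2664 = 152383/434232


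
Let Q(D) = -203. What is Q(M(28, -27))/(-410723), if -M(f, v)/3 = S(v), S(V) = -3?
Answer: 203/410723 ≈ 0.00049425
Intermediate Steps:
M(f, v) = 9 (M(f, v) = -3*(-3) = 9)
Q(M(28, -27))/(-410723) = -203/(-410723) = -203*(-1/410723) = 203/410723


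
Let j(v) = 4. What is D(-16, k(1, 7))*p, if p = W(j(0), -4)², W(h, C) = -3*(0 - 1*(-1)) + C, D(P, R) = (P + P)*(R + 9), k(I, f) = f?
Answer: -25088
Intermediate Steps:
D(P, R) = 2*P*(9 + R) (D(P, R) = (2*P)*(9 + R) = 2*P*(9 + R))
W(h, C) = -3 + C (W(h, C) = -3*(0 + 1) + C = -3*1 + C = -3 + C)
p = 49 (p = (-3 - 4)² = (-7)² = 49)
D(-16, k(1, 7))*p = (2*(-16)*(9 + 7))*49 = (2*(-16)*16)*49 = -512*49 = -25088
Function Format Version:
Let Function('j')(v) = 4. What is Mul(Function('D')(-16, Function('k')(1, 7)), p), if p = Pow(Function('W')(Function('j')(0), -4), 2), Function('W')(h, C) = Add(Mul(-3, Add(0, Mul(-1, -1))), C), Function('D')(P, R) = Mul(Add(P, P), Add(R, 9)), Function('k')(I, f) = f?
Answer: -25088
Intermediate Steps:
Function('D')(P, R) = Mul(2, P, Add(9, R)) (Function('D')(P, R) = Mul(Mul(2, P), Add(9, R)) = Mul(2, P, Add(9, R)))
Function('W')(h, C) = Add(-3, C) (Function('W')(h, C) = Add(Mul(-3, Add(0, 1)), C) = Add(Mul(-3, 1), C) = Add(-3, C))
p = 49 (p = Pow(Add(-3, -4), 2) = Pow(-7, 2) = 49)
Mul(Function('D')(-16, Function('k')(1, 7)), p) = Mul(Mul(2, -16, Add(9, 7)), 49) = Mul(Mul(2, -16, 16), 49) = Mul(-512, 49) = -25088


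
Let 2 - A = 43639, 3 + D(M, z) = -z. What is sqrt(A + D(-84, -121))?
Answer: I*sqrt(43519) ≈ 208.61*I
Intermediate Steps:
D(M, z) = -3 - z
A = -43637 (A = 2 - 1*43639 = 2 - 43639 = -43637)
sqrt(A + D(-84, -121)) = sqrt(-43637 + (-3 - 1*(-121))) = sqrt(-43637 + (-3 + 121)) = sqrt(-43637 + 118) = sqrt(-43519) = I*sqrt(43519)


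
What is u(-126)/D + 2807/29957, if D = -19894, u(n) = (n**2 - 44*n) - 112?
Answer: -1434683/1467893 ≈ -0.97738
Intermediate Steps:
u(n) = -112 + n**2 - 44*n
u(-126)/D + 2807/29957 = (-112 + (-126)**2 - 44*(-126))/(-19894) + 2807/29957 = (-112 + 15876 + 5544)*(-1/19894) + 2807*(1/29957) = 21308*(-1/19894) + 2807/29957 = -1522/1421 + 2807/29957 = -1434683/1467893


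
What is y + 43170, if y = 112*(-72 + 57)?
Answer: 41490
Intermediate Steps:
y = -1680 (y = 112*(-15) = -1680)
y + 43170 = -1680 + 43170 = 41490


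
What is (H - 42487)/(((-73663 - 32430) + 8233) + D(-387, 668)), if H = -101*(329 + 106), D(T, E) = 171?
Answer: 86422/97689 ≈ 0.88466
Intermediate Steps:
H = -43935 (H = -101*435 = -43935)
(H - 42487)/(((-73663 - 32430) + 8233) + D(-387, 668)) = (-43935 - 42487)/(((-73663 - 32430) + 8233) + 171) = -86422/((-106093 + 8233) + 171) = -86422/(-97860 + 171) = -86422/(-97689) = -86422*(-1/97689) = 86422/97689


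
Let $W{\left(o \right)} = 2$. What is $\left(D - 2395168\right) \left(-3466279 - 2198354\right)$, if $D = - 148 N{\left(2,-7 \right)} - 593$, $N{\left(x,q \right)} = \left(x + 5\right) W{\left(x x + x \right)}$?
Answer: $13582843940289$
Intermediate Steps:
$N{\left(x,q \right)} = 10 + 2 x$ ($N{\left(x,q \right)} = \left(x + 5\right) 2 = \left(5 + x\right) 2 = 10 + 2 x$)
$D = -2665$ ($D = - 148 \left(10 + 2 \cdot 2\right) - 593 = - 148 \left(10 + 4\right) - 593 = \left(-148\right) 14 - 593 = -2072 - 593 = -2665$)
$\left(D - 2395168\right) \left(-3466279 - 2198354\right) = \left(-2665 - 2395168\right) \left(-3466279 - 2198354\right) = \left(-2397833\right) \left(-5664633\right) = 13582843940289$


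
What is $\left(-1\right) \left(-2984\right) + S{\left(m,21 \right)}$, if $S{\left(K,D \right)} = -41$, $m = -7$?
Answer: $2943$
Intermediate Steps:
$\left(-1\right) \left(-2984\right) + S{\left(m,21 \right)} = \left(-1\right) \left(-2984\right) - 41 = 2984 - 41 = 2943$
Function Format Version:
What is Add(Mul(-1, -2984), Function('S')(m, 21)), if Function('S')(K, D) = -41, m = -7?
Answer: 2943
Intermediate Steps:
Add(Mul(-1, -2984), Function('S')(m, 21)) = Add(Mul(-1, -2984), -41) = Add(2984, -41) = 2943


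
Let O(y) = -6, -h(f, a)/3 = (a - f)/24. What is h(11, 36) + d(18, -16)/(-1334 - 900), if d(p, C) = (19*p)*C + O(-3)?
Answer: -6013/8936 ≈ -0.67290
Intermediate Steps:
h(f, a) = -a/8 + f/8 (h(f, a) = -3*(a - f)/24 = -3*(-f/24 + a/24) = -a/8 + f/8)
d(p, C) = -6 + 19*C*p (d(p, C) = (19*p)*C - 6 = 19*C*p - 6 = -6 + 19*C*p)
h(11, 36) + d(18, -16)/(-1334 - 900) = (-⅛*36 + (⅛)*11) + (-6 + 19*(-16)*18)/(-1334 - 900) = (-9/2 + 11/8) + (-6 - 5472)/(-2234) = -25/8 - 1/2234*(-5478) = -25/8 + 2739/1117 = -6013/8936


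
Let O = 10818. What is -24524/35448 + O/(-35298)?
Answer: -17348953/17378382 ≈ -0.99831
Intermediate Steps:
-24524/35448 + O/(-35298) = -24524/35448 + 10818/(-35298) = -24524*1/35448 + 10818*(-1/35298) = -6131/8862 - 601/1961 = -17348953/17378382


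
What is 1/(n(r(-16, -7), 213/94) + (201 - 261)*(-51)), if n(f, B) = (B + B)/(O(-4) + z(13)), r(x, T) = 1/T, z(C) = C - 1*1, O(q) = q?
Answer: 376/1150773 ≈ 0.00032674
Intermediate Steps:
z(C) = -1 + C (z(C) = C - 1 = -1 + C)
n(f, B) = B/4 (n(f, B) = (B + B)/(-4 + (-1 + 13)) = (2*B)/(-4 + 12) = (2*B)/8 = (2*B)*(⅛) = B/4)
1/(n(r(-16, -7), 213/94) + (201 - 261)*(-51)) = 1/((213/94)/4 + (201 - 261)*(-51)) = 1/((213*(1/94))/4 - 60*(-51)) = 1/((¼)*(213/94) + 3060) = 1/(213/376 + 3060) = 1/(1150773/376) = 376/1150773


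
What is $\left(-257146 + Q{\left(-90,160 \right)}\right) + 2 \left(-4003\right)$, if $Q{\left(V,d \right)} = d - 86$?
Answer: $-265078$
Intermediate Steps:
$Q{\left(V,d \right)} = -86 + d$
$\left(-257146 + Q{\left(-90,160 \right)}\right) + 2 \left(-4003\right) = \left(-257146 + \left(-86 + 160\right)\right) + 2 \left(-4003\right) = \left(-257146 + 74\right) - 8006 = -257072 - 8006 = -265078$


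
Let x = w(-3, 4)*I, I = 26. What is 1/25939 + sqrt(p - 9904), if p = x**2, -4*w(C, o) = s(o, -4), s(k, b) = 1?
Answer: 1/25939 + 9*I*sqrt(487)/2 ≈ 3.8552e-5 + 99.306*I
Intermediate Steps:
w(C, o) = -1/4 (w(C, o) = -1/4*1 = -1/4)
x = -13/2 (x = -1/4*26 = -13/2 ≈ -6.5000)
p = 169/4 (p = (-13/2)**2 = 169/4 ≈ 42.250)
1/25939 + sqrt(p - 9904) = 1/25939 + sqrt(169/4 - 9904) = 1/25939 + sqrt(-39447/4) = 1/25939 + 9*I*sqrt(487)/2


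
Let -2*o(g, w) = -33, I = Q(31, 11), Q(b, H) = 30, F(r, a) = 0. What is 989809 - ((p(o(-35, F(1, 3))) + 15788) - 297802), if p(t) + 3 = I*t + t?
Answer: 2542629/2 ≈ 1.2713e+6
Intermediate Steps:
I = 30
o(g, w) = 33/2 (o(g, w) = -1/2*(-33) = 33/2)
p(t) = -3 + 31*t (p(t) = -3 + (30*t + t) = -3 + 31*t)
989809 - ((p(o(-35, F(1, 3))) + 15788) - 297802) = 989809 - (((-3 + 31*(33/2)) + 15788) - 297802) = 989809 - (((-3 + 1023/2) + 15788) - 297802) = 989809 - ((1017/2 + 15788) - 297802) = 989809 - (32593/2 - 297802) = 989809 - 1*(-563011/2) = 989809 + 563011/2 = 2542629/2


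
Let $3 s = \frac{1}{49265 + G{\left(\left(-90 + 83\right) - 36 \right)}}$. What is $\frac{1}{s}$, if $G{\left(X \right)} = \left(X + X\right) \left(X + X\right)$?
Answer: $169983$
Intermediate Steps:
$G{\left(X \right)} = 4 X^{2}$ ($G{\left(X \right)} = 2 X 2 X = 4 X^{2}$)
$s = \frac{1}{169983}$ ($s = \frac{1}{3 \left(49265 + 4 \left(\left(-90 + 83\right) - 36\right)^{2}\right)} = \frac{1}{3 \left(49265 + 4 \left(-7 - 36\right)^{2}\right)} = \frac{1}{3 \left(49265 + 4 \left(-43\right)^{2}\right)} = \frac{1}{3 \left(49265 + 4 \cdot 1849\right)} = \frac{1}{3 \left(49265 + 7396\right)} = \frac{1}{3 \cdot 56661} = \frac{1}{3} \cdot \frac{1}{56661} = \frac{1}{169983} \approx 5.8829 \cdot 10^{-6}$)
$\frac{1}{s} = \frac{1}{\frac{1}{169983}} = 169983$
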